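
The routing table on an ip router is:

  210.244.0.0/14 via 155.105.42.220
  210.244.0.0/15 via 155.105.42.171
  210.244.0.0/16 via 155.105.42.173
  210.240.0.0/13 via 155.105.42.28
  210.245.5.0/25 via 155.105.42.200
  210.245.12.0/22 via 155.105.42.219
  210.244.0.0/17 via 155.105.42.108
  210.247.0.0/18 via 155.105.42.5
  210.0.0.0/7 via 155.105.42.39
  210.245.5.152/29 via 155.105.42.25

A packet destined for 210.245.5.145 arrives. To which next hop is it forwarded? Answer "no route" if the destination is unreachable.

155.105.42.171

Routes whose prefix contains 210.245.5.145:
  210.0.0.0/7 (210.0.0.0 - 211.255.255.255) -> 155.105.42.39
  210.240.0.0/13 (210.240.0.0 - 210.247.255.255) -> 155.105.42.28
  210.244.0.0/14 (210.244.0.0 - 210.247.255.255) -> 155.105.42.220
  210.244.0.0/15 (210.244.0.0 - 210.245.255.255) -> 155.105.42.171
More-specific entries that do NOT match:
  210.245.5.152/29 (210.245.5.152 - 210.245.5.159) does not contain 210.245.5.145
  210.245.5.0/25 (210.245.5.0 - 210.245.5.127) does not contain 210.245.5.145
  210.245.12.0/22 (210.245.12.0 - 210.245.15.255) does not contain 210.245.5.145
  210.247.0.0/18 (210.247.0.0 - 210.247.63.255) does not contain 210.245.5.145
  210.244.0.0/17 (210.244.0.0 - 210.244.127.255) does not contain 210.245.5.145
  210.244.0.0/16 (210.244.0.0 - 210.244.255.255) does not contain 210.245.5.145
Longest matching prefix is /15 -> next hop 155.105.42.171.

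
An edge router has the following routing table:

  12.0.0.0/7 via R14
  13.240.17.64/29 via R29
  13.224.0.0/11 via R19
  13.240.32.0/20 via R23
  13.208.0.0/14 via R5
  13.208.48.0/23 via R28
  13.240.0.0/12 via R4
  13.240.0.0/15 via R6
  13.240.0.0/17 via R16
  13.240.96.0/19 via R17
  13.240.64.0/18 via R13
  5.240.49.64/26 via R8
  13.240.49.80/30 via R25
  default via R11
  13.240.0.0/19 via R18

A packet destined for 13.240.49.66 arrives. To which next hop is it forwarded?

R16

Routes whose prefix contains 13.240.49.66:
  0.0.0.0/0 (default, matches everything) -> R11
  12.0.0.0/7 (12.0.0.0 - 13.255.255.255) -> R14
  13.224.0.0/11 (13.224.0.0 - 13.255.255.255) -> R19
  13.240.0.0/12 (13.240.0.0 - 13.255.255.255) -> R4
  13.240.0.0/15 (13.240.0.0 - 13.241.255.255) -> R6
  13.240.0.0/17 (13.240.0.0 - 13.240.127.255) -> R16
More-specific entries that do NOT match:
  13.240.49.80/30 (13.240.49.80 - 13.240.49.83) does not contain 13.240.49.66
  13.240.17.64/29 (13.240.17.64 - 13.240.17.71) does not contain 13.240.49.66
  5.240.49.64/26 (5.240.49.64 - 5.240.49.127) does not contain 13.240.49.66
  13.208.48.0/23 (13.208.48.0 - 13.208.49.255) does not contain 13.240.49.66
  13.240.32.0/20 (13.240.32.0 - 13.240.47.255) does not contain 13.240.49.66
  13.240.96.0/19 (13.240.96.0 - 13.240.127.255) does not contain 13.240.49.66
  13.240.0.0/19 (13.240.0.0 - 13.240.31.255) does not contain 13.240.49.66
  13.240.64.0/18 (13.240.64.0 - 13.240.127.255) does not contain 13.240.49.66
Longest matching prefix is /17 -> next hop R16.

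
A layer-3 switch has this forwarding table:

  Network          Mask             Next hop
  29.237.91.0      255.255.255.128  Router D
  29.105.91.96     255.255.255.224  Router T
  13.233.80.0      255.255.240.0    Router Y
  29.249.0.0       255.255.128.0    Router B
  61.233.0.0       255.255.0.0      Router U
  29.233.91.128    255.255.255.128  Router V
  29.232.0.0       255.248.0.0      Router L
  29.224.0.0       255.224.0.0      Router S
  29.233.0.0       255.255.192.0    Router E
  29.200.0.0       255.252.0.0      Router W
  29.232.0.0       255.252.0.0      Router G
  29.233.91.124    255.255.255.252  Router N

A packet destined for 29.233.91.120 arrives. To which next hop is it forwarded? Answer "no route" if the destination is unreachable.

Router G

Routes whose prefix contains 29.233.91.120:
  29.224.0.0/11 (29.224.0.0 - 29.255.255.255) -> Router S
  29.232.0.0/13 (29.232.0.0 - 29.239.255.255) -> Router L
  29.232.0.0/14 (29.232.0.0 - 29.235.255.255) -> Router G
More-specific entries that do NOT match:
  29.233.91.124/30 (29.233.91.124 - 29.233.91.127) does not contain 29.233.91.120
  29.105.91.96/27 (29.105.91.96 - 29.105.91.127) does not contain 29.233.91.120
  29.237.91.0/25 (29.237.91.0 - 29.237.91.127) does not contain 29.233.91.120
  29.233.91.128/25 (29.233.91.128 - 29.233.91.255) does not contain 29.233.91.120
  13.233.80.0/20 (13.233.80.0 - 13.233.95.255) does not contain 29.233.91.120
  29.233.0.0/18 (29.233.0.0 - 29.233.63.255) does not contain 29.233.91.120
  29.249.0.0/17 (29.249.0.0 - 29.249.127.255) does not contain 29.233.91.120
  61.233.0.0/16 (61.233.0.0 - 61.233.255.255) does not contain 29.233.91.120
Longest matching prefix is /14 -> next hop Router G.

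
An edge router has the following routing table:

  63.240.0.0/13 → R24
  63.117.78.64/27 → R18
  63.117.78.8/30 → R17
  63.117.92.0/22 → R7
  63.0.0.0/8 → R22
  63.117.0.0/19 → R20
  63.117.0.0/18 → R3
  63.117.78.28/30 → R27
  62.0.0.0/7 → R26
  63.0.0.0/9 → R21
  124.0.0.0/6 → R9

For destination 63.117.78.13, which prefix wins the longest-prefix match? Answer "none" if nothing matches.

63.0.0.0/9

Entries matching 63.117.78.13:
  62.0.0.0/7 (62.0.0.0 - 63.255.255.255)
  63.0.0.0/8 (63.0.0.0 - 63.255.255.255)
  63.0.0.0/9 (63.0.0.0 - 63.127.255.255)
Most specific is 63.0.0.0/9.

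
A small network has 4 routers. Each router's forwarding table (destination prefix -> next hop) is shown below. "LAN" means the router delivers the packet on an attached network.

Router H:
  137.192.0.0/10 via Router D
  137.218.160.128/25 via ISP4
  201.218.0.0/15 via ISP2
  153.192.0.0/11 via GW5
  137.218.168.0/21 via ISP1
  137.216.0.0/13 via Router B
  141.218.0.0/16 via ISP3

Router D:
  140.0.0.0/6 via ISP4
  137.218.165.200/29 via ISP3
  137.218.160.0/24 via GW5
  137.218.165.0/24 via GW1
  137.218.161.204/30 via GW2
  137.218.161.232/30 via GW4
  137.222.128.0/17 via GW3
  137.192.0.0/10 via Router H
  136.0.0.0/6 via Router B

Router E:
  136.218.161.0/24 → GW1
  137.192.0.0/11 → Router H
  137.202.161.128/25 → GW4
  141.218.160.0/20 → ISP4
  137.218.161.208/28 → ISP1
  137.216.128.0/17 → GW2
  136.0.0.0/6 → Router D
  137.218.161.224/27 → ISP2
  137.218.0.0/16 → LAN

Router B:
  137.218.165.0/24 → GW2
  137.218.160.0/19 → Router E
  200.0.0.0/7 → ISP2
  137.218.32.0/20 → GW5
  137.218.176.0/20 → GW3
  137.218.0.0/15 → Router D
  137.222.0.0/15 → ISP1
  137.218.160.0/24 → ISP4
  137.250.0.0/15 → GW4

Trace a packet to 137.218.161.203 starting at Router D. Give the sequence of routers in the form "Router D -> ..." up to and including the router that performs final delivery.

Router D -> Router H -> Router B -> Router E

At Router D: longest match for 137.218.161.203 is 137.192.0.0/10 -> Router H
At Router H: longest match for 137.218.161.203 is 137.216.0.0/13 -> Router B
At Router B: longest match for 137.218.161.203 is 137.218.160.0/19 -> Router E
At Router E: longest match for 137.218.161.203 is 137.218.0.0/16 -> LAN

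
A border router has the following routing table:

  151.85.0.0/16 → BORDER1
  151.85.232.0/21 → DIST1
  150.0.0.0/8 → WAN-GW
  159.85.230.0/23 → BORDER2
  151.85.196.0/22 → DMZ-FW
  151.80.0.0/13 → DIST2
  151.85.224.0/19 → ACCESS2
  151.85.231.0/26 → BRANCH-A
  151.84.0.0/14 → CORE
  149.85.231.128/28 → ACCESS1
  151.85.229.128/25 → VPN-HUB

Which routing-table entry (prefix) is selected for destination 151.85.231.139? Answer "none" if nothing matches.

151.85.224.0/19

Entries matching 151.85.231.139:
  151.80.0.0/13 (151.80.0.0 - 151.87.255.255)
  151.84.0.0/14 (151.84.0.0 - 151.87.255.255)
  151.85.0.0/16 (151.85.0.0 - 151.85.255.255)
  151.85.224.0/19 (151.85.224.0 - 151.85.255.255)
Most specific is 151.85.224.0/19.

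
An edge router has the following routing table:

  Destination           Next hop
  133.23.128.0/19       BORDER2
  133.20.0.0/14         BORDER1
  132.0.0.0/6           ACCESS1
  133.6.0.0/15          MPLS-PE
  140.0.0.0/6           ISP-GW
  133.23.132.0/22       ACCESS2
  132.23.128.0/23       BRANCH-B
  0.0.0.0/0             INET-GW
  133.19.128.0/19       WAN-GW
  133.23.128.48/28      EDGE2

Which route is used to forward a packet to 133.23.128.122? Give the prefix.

133.23.128.0/19

Entries matching 133.23.128.122:
  0.0.0.0/0 (default, matches everything)
  132.0.0.0/6 (132.0.0.0 - 135.255.255.255)
  133.20.0.0/14 (133.20.0.0 - 133.23.255.255)
  133.23.128.0/19 (133.23.128.0 - 133.23.159.255)
Most specific is 133.23.128.0/19.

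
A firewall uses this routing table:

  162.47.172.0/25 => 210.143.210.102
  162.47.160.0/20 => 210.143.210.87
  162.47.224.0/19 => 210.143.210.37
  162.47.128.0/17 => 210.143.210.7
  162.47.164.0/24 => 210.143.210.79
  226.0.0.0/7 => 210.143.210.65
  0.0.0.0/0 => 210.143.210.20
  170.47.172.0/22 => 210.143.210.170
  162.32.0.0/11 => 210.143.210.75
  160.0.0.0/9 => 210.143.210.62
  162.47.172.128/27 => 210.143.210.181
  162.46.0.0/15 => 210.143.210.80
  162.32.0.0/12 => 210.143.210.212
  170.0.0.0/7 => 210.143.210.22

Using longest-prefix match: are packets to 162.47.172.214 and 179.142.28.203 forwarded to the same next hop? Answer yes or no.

no

162.47.172.214: longest match 162.47.160.0/20 -> 210.143.210.87
179.142.28.203: longest match 0.0.0.0/0 -> 210.143.210.20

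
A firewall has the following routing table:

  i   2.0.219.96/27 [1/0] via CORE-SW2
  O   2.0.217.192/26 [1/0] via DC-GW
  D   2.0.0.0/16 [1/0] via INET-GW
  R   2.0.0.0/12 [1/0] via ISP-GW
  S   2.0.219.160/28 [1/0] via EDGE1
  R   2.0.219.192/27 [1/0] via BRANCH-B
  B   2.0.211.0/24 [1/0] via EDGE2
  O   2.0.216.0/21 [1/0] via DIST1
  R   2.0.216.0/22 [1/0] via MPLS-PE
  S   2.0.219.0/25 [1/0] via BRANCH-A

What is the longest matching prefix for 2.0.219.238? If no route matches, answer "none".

Entries matching 2.0.219.238:
  2.0.0.0/12 (2.0.0.0 - 2.15.255.255)
  2.0.0.0/16 (2.0.0.0 - 2.0.255.255)
  2.0.216.0/21 (2.0.216.0 - 2.0.223.255)
  2.0.216.0/22 (2.0.216.0 - 2.0.219.255)
Most specific is 2.0.216.0/22.

2.0.216.0/22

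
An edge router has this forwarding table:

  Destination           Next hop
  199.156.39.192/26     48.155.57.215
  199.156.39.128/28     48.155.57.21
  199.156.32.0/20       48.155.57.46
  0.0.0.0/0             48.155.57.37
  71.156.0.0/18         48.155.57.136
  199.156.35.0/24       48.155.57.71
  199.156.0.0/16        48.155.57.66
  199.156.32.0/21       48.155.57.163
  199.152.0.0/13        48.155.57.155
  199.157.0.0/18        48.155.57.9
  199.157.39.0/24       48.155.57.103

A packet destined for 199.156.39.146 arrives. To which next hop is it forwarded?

48.155.57.163

Routes whose prefix contains 199.156.39.146:
  0.0.0.0/0 (default, matches everything) -> 48.155.57.37
  199.152.0.0/13 (199.152.0.0 - 199.159.255.255) -> 48.155.57.155
  199.156.0.0/16 (199.156.0.0 - 199.156.255.255) -> 48.155.57.66
  199.156.32.0/20 (199.156.32.0 - 199.156.47.255) -> 48.155.57.46
  199.156.32.0/21 (199.156.32.0 - 199.156.39.255) -> 48.155.57.163
More-specific entries that do NOT match:
  199.156.39.128/28 (199.156.39.128 - 199.156.39.143) does not contain 199.156.39.146
  199.156.39.192/26 (199.156.39.192 - 199.156.39.255) does not contain 199.156.39.146
  199.156.35.0/24 (199.156.35.0 - 199.156.35.255) does not contain 199.156.39.146
  199.157.39.0/24 (199.157.39.0 - 199.157.39.255) does not contain 199.156.39.146
Longest matching prefix is /21 -> next hop 48.155.57.163.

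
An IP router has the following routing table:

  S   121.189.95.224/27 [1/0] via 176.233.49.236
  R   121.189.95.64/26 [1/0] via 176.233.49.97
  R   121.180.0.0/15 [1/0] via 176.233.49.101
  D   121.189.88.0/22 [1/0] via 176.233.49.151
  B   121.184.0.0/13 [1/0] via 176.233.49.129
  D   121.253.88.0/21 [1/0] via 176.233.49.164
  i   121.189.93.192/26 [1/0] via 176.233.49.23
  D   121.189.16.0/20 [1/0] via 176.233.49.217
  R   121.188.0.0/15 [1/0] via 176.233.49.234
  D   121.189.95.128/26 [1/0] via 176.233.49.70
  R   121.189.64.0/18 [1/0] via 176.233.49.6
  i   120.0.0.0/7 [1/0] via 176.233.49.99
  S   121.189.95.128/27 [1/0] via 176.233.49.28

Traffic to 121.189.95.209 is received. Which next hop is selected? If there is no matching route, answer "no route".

Routes whose prefix contains 121.189.95.209:
  120.0.0.0/7 (120.0.0.0 - 121.255.255.255) -> 176.233.49.99
  121.184.0.0/13 (121.184.0.0 - 121.191.255.255) -> 176.233.49.129
  121.188.0.0/15 (121.188.0.0 - 121.189.255.255) -> 176.233.49.234
  121.189.64.0/18 (121.189.64.0 - 121.189.127.255) -> 176.233.49.6
More-specific entries that do NOT match:
  121.189.95.224/27 (121.189.95.224 - 121.189.95.255) does not contain 121.189.95.209
  121.189.95.128/27 (121.189.95.128 - 121.189.95.159) does not contain 121.189.95.209
  121.189.95.64/26 (121.189.95.64 - 121.189.95.127) does not contain 121.189.95.209
  121.189.93.192/26 (121.189.93.192 - 121.189.93.255) does not contain 121.189.95.209
  121.189.95.128/26 (121.189.95.128 - 121.189.95.191) does not contain 121.189.95.209
  121.189.88.0/22 (121.189.88.0 - 121.189.91.255) does not contain 121.189.95.209
  121.253.88.0/21 (121.253.88.0 - 121.253.95.255) does not contain 121.189.95.209
  121.189.16.0/20 (121.189.16.0 - 121.189.31.255) does not contain 121.189.95.209
Longest matching prefix is /18 -> next hop 176.233.49.6.

176.233.49.6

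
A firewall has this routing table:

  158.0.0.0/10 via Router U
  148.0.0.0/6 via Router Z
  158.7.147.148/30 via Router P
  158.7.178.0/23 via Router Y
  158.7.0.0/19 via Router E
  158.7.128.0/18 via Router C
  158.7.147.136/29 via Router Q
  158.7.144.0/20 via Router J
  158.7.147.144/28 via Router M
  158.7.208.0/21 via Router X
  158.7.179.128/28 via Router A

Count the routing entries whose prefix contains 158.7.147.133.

3

Prefixes containing 158.7.147.133:
  158.0.0.0/10 (158.0.0.0 - 158.63.255.255)
  158.7.128.0/18 (158.7.128.0 - 158.7.191.255)
  158.7.144.0/20 (158.7.144.0 - 158.7.159.255)
Total matching entries: 3.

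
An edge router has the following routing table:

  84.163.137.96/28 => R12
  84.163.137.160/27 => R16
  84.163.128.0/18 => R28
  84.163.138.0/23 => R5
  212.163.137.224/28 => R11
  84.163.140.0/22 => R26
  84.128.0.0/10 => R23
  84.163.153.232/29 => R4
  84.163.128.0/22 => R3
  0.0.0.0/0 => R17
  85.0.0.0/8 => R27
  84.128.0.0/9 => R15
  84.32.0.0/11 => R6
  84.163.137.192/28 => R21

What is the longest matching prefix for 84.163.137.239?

84.163.128.0/18

Entries matching 84.163.137.239:
  0.0.0.0/0 (default, matches everything)
  84.128.0.0/9 (84.128.0.0 - 84.255.255.255)
  84.128.0.0/10 (84.128.0.0 - 84.191.255.255)
  84.163.128.0/18 (84.163.128.0 - 84.163.191.255)
Most specific is 84.163.128.0/18.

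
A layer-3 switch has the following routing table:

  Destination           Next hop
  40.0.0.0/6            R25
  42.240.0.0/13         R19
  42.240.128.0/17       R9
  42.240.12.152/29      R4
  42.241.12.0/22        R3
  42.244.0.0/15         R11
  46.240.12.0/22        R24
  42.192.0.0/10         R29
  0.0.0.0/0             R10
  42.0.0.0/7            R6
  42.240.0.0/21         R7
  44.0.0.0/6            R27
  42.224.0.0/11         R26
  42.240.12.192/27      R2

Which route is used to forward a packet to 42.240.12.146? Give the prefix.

42.240.0.0/13

Entries matching 42.240.12.146:
  0.0.0.0/0 (default, matches everything)
  40.0.0.0/6 (40.0.0.0 - 43.255.255.255)
  42.0.0.0/7 (42.0.0.0 - 43.255.255.255)
  42.192.0.0/10 (42.192.0.0 - 42.255.255.255)
  42.224.0.0/11 (42.224.0.0 - 42.255.255.255)
  42.240.0.0/13 (42.240.0.0 - 42.247.255.255)
Most specific is 42.240.0.0/13.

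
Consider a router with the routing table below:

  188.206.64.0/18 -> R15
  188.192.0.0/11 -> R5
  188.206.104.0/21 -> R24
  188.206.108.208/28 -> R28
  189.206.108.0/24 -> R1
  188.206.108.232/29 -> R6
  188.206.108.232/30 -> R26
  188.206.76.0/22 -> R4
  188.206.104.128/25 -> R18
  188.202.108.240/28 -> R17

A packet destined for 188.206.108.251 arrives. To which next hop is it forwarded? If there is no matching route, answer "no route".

Routes whose prefix contains 188.206.108.251:
  188.192.0.0/11 (188.192.0.0 - 188.223.255.255) -> R5
  188.206.64.0/18 (188.206.64.0 - 188.206.127.255) -> R15
  188.206.104.0/21 (188.206.104.0 - 188.206.111.255) -> R24
More-specific entries that do NOT match:
  188.206.108.232/30 (188.206.108.232 - 188.206.108.235) does not contain 188.206.108.251
  188.206.108.232/29 (188.206.108.232 - 188.206.108.239) does not contain 188.206.108.251
  188.206.108.208/28 (188.206.108.208 - 188.206.108.223) does not contain 188.206.108.251
  188.202.108.240/28 (188.202.108.240 - 188.202.108.255) does not contain 188.206.108.251
  188.206.104.128/25 (188.206.104.128 - 188.206.104.255) does not contain 188.206.108.251
  189.206.108.0/24 (189.206.108.0 - 189.206.108.255) does not contain 188.206.108.251
  188.206.76.0/22 (188.206.76.0 - 188.206.79.255) does not contain 188.206.108.251
Longest matching prefix is /21 -> next hop R24.

R24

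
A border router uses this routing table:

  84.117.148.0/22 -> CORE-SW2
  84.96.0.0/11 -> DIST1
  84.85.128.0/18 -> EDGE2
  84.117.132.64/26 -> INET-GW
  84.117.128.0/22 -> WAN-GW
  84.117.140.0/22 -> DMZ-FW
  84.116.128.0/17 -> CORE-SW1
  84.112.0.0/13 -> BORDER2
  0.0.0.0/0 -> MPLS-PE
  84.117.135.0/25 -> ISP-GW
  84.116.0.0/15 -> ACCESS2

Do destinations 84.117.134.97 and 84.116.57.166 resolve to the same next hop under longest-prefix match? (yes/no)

yes

84.117.134.97: longest match 84.116.0.0/15 -> ACCESS2
84.116.57.166: longest match 84.116.0.0/15 -> ACCESS2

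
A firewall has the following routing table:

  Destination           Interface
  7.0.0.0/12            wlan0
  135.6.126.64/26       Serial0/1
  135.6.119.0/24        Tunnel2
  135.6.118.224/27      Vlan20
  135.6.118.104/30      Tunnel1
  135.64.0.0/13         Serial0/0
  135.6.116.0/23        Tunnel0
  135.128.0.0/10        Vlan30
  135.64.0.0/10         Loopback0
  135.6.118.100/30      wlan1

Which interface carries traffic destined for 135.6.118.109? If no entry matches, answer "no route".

No entry's prefix contains 135.6.118.109; there is no default route.

no route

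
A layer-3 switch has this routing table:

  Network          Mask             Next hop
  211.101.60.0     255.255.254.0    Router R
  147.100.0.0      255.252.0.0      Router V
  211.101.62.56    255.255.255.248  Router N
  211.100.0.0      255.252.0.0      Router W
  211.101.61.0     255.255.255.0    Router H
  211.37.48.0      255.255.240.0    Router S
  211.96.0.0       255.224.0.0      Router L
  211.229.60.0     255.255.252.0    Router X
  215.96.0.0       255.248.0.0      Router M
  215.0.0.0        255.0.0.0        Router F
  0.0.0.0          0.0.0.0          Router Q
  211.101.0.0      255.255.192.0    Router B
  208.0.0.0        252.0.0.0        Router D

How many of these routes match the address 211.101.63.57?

5

Prefixes containing 211.101.63.57:
  0.0.0.0/0 (default, matches everything)
  208.0.0.0/6 (208.0.0.0 - 211.255.255.255)
  211.96.0.0/11 (211.96.0.0 - 211.127.255.255)
  211.100.0.0/14 (211.100.0.0 - 211.103.255.255)
  211.101.0.0/18 (211.101.0.0 - 211.101.63.255)
Total matching entries: 5.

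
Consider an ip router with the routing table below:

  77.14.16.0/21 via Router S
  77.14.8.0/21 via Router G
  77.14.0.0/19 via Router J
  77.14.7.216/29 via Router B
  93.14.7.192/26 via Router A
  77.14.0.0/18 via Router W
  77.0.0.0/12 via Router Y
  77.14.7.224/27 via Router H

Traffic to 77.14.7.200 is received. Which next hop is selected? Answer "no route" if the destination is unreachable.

Routes whose prefix contains 77.14.7.200:
  77.0.0.0/12 (77.0.0.0 - 77.15.255.255) -> Router Y
  77.14.0.0/18 (77.14.0.0 - 77.14.63.255) -> Router W
  77.14.0.0/19 (77.14.0.0 - 77.14.31.255) -> Router J
More-specific entries that do NOT match:
  77.14.7.216/29 (77.14.7.216 - 77.14.7.223) does not contain 77.14.7.200
  77.14.7.224/27 (77.14.7.224 - 77.14.7.255) does not contain 77.14.7.200
  93.14.7.192/26 (93.14.7.192 - 93.14.7.255) does not contain 77.14.7.200
  77.14.16.0/21 (77.14.16.0 - 77.14.23.255) does not contain 77.14.7.200
  77.14.8.0/21 (77.14.8.0 - 77.14.15.255) does not contain 77.14.7.200
Longest matching prefix is /19 -> next hop Router J.

Router J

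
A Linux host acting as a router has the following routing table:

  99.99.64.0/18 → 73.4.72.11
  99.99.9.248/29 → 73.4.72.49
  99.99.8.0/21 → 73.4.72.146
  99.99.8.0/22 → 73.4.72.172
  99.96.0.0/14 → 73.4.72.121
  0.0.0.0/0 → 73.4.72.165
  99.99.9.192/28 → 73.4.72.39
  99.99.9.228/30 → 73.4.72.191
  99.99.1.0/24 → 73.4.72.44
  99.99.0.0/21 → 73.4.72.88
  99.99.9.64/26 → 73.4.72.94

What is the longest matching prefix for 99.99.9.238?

99.99.8.0/22

Entries matching 99.99.9.238:
  0.0.0.0/0 (default, matches everything)
  99.96.0.0/14 (99.96.0.0 - 99.99.255.255)
  99.99.8.0/21 (99.99.8.0 - 99.99.15.255)
  99.99.8.0/22 (99.99.8.0 - 99.99.11.255)
Most specific is 99.99.8.0/22.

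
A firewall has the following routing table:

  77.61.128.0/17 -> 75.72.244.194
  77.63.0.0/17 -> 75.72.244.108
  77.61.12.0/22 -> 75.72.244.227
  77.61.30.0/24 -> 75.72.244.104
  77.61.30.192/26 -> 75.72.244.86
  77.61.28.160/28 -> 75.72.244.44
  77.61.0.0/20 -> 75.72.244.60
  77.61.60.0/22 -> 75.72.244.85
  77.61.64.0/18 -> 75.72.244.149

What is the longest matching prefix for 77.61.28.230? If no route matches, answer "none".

none

77.61.28.230 is outside every listed prefix and there is no default route.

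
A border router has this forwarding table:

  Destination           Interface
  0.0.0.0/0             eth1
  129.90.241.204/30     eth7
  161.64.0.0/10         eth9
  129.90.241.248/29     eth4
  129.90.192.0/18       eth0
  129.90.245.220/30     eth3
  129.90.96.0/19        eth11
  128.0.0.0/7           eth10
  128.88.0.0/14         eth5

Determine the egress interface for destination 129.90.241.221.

eth0

Routes whose prefix contains 129.90.241.221:
  0.0.0.0/0 (default, matches everything) -> eth1
  128.0.0.0/7 (128.0.0.0 - 129.255.255.255) -> eth10
  129.90.192.0/18 (129.90.192.0 - 129.90.255.255) -> eth0
More-specific entries that do NOT match:
  129.90.241.204/30 (129.90.241.204 - 129.90.241.207) does not contain 129.90.241.221
  129.90.245.220/30 (129.90.245.220 - 129.90.245.223) does not contain 129.90.241.221
  129.90.241.248/29 (129.90.241.248 - 129.90.241.255) does not contain 129.90.241.221
  129.90.96.0/19 (129.90.96.0 - 129.90.127.255) does not contain 129.90.241.221
Longest matching prefix is /18 -> interface eth0.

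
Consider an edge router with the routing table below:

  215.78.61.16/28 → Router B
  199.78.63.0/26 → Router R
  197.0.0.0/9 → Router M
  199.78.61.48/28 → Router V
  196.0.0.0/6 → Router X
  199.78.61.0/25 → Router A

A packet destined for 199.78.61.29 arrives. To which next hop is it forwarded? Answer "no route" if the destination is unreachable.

Router A

Routes whose prefix contains 199.78.61.29:
  196.0.0.0/6 (196.0.0.0 - 199.255.255.255) -> Router X
  199.78.61.0/25 (199.78.61.0 - 199.78.61.127) -> Router A
More-specific entries that do NOT match:
  215.78.61.16/28 (215.78.61.16 - 215.78.61.31) does not contain 199.78.61.29
  199.78.61.48/28 (199.78.61.48 - 199.78.61.63) does not contain 199.78.61.29
  199.78.63.0/26 (199.78.63.0 - 199.78.63.63) does not contain 199.78.61.29
Longest matching prefix is /25 -> next hop Router A.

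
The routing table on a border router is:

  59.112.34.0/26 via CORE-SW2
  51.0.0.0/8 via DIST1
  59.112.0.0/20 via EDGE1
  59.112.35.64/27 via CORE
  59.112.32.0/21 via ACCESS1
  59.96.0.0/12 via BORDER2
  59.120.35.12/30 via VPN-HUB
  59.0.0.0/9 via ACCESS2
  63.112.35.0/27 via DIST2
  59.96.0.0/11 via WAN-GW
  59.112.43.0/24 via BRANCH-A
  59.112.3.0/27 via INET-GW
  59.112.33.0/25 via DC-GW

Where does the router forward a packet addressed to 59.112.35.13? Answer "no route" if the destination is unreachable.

Routes whose prefix contains 59.112.35.13:
  59.0.0.0/9 (59.0.0.0 - 59.127.255.255) -> ACCESS2
  59.96.0.0/11 (59.96.0.0 - 59.127.255.255) -> WAN-GW
  59.112.32.0/21 (59.112.32.0 - 59.112.39.255) -> ACCESS1
More-specific entries that do NOT match:
  59.120.35.12/30 (59.120.35.12 - 59.120.35.15) does not contain 59.112.35.13
  59.112.35.64/27 (59.112.35.64 - 59.112.35.95) does not contain 59.112.35.13
  63.112.35.0/27 (63.112.35.0 - 63.112.35.31) does not contain 59.112.35.13
  59.112.3.0/27 (59.112.3.0 - 59.112.3.31) does not contain 59.112.35.13
  59.112.34.0/26 (59.112.34.0 - 59.112.34.63) does not contain 59.112.35.13
  59.112.33.0/25 (59.112.33.0 - 59.112.33.127) does not contain 59.112.35.13
  59.112.43.0/24 (59.112.43.0 - 59.112.43.255) does not contain 59.112.35.13
Longest matching prefix is /21 -> next hop ACCESS1.

ACCESS1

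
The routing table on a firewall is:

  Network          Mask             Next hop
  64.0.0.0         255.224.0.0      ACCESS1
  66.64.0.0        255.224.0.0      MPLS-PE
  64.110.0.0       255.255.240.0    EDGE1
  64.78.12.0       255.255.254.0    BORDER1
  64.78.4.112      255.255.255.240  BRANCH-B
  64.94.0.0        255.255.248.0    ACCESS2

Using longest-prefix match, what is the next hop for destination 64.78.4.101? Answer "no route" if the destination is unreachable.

No entry's prefix contains 64.78.4.101; there is no default route.

no route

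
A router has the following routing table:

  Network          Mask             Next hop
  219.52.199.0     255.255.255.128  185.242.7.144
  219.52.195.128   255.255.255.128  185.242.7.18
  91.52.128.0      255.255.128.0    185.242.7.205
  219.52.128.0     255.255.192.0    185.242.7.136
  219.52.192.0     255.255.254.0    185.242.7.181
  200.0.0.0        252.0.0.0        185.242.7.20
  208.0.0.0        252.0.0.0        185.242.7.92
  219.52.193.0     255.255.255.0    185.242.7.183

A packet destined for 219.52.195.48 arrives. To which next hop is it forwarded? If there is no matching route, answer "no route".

no route

No entry's prefix contains 219.52.195.48; there is no default route.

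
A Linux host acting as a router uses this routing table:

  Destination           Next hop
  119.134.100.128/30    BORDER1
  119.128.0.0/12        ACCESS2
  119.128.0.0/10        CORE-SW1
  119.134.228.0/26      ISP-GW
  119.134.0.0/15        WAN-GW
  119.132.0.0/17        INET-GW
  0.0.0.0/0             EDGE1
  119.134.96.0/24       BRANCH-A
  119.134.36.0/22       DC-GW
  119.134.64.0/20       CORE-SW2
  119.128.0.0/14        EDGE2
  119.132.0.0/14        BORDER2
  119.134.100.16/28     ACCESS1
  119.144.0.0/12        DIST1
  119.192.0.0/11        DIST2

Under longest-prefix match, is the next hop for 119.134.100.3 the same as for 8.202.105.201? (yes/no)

no

119.134.100.3: longest match 119.134.0.0/15 -> WAN-GW
8.202.105.201: longest match 0.0.0.0/0 -> EDGE1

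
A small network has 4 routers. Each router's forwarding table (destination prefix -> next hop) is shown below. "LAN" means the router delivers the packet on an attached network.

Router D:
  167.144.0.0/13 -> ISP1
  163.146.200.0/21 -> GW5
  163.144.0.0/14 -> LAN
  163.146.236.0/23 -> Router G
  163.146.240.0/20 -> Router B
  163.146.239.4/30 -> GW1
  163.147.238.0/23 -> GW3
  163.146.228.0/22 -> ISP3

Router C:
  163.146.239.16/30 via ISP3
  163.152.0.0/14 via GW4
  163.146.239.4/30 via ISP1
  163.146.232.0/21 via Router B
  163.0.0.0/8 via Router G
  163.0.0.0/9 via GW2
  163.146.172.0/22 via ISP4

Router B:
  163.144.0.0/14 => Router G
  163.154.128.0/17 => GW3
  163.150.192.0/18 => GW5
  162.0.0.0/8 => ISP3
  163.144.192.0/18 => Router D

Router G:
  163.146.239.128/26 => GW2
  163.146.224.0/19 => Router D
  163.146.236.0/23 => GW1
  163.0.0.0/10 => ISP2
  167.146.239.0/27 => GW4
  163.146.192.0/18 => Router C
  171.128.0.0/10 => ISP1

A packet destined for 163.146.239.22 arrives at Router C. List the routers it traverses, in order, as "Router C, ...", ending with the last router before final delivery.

At Router C: longest match for 163.146.239.22 is 163.146.232.0/21 -> Router B
At Router B: longest match for 163.146.239.22 is 163.144.0.0/14 -> Router G
At Router G: longest match for 163.146.239.22 is 163.146.224.0/19 -> Router D
At Router D: longest match for 163.146.239.22 is 163.144.0.0/14 -> LAN

Router C, Router B, Router G, Router D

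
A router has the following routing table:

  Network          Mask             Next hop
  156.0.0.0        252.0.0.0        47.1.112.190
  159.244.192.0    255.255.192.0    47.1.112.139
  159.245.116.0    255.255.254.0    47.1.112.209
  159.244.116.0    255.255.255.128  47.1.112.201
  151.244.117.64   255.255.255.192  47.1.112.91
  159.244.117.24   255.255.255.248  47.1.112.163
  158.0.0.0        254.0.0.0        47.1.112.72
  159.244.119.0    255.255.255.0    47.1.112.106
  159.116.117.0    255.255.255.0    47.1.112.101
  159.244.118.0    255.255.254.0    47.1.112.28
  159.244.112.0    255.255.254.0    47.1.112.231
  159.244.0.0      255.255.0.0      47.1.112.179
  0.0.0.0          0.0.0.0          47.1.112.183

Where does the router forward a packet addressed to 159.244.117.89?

Routes whose prefix contains 159.244.117.89:
  0.0.0.0/0 (default, matches everything) -> 47.1.112.183
  156.0.0.0/6 (156.0.0.0 - 159.255.255.255) -> 47.1.112.190
  158.0.0.0/7 (158.0.0.0 - 159.255.255.255) -> 47.1.112.72
  159.244.0.0/16 (159.244.0.0 - 159.244.255.255) -> 47.1.112.179
More-specific entries that do NOT match:
  159.244.117.24/29 (159.244.117.24 - 159.244.117.31) does not contain 159.244.117.89
  151.244.117.64/26 (151.244.117.64 - 151.244.117.127) does not contain 159.244.117.89
  159.244.116.0/25 (159.244.116.0 - 159.244.116.127) does not contain 159.244.117.89
  159.244.119.0/24 (159.244.119.0 - 159.244.119.255) does not contain 159.244.117.89
  159.116.117.0/24 (159.116.117.0 - 159.116.117.255) does not contain 159.244.117.89
  159.245.116.0/23 (159.245.116.0 - 159.245.117.255) does not contain 159.244.117.89
  159.244.118.0/23 (159.244.118.0 - 159.244.119.255) does not contain 159.244.117.89
  159.244.112.0/23 (159.244.112.0 - 159.244.113.255) does not contain 159.244.117.89
  159.244.192.0/18 (159.244.192.0 - 159.244.255.255) does not contain 159.244.117.89
Longest matching prefix is /16 -> next hop 47.1.112.179.

47.1.112.179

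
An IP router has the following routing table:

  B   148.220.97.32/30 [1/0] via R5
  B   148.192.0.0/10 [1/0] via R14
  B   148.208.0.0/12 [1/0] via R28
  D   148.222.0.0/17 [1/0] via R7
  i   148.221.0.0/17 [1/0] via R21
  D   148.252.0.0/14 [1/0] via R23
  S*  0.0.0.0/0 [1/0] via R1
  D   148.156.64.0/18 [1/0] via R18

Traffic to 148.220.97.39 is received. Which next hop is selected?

R28

Routes whose prefix contains 148.220.97.39:
  0.0.0.0/0 (default, matches everything) -> R1
  148.192.0.0/10 (148.192.0.0 - 148.255.255.255) -> R14
  148.208.0.0/12 (148.208.0.0 - 148.223.255.255) -> R28
More-specific entries that do NOT match:
  148.220.97.32/30 (148.220.97.32 - 148.220.97.35) does not contain 148.220.97.39
  148.156.64.0/18 (148.156.64.0 - 148.156.127.255) does not contain 148.220.97.39
  148.222.0.0/17 (148.222.0.0 - 148.222.127.255) does not contain 148.220.97.39
  148.221.0.0/17 (148.221.0.0 - 148.221.127.255) does not contain 148.220.97.39
  148.252.0.0/14 (148.252.0.0 - 148.255.255.255) does not contain 148.220.97.39
Longest matching prefix is /12 -> next hop R28.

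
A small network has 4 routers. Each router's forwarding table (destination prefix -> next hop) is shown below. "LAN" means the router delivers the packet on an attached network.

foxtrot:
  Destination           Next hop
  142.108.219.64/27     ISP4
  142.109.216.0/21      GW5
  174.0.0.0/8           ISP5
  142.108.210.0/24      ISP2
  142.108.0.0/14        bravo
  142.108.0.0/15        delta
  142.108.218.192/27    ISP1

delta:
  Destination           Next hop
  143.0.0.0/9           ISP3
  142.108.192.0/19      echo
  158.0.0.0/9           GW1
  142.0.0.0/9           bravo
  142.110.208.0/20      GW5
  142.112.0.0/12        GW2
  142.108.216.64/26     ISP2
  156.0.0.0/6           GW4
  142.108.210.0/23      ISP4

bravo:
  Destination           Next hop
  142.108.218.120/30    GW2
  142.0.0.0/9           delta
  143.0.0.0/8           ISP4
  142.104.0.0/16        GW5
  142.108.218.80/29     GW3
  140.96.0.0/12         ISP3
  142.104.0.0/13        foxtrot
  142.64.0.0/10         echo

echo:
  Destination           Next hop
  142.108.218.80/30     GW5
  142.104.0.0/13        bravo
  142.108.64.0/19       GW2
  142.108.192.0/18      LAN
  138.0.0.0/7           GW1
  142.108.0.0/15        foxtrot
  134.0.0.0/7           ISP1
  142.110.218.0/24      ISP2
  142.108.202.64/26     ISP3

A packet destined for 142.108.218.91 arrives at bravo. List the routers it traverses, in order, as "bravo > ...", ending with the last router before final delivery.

bravo > foxtrot > delta > echo

At bravo: longest match for 142.108.218.91 is 142.104.0.0/13 -> foxtrot
At foxtrot: longest match for 142.108.218.91 is 142.108.0.0/15 -> delta
At delta: longest match for 142.108.218.91 is 142.108.192.0/19 -> echo
At echo: longest match for 142.108.218.91 is 142.108.192.0/18 -> LAN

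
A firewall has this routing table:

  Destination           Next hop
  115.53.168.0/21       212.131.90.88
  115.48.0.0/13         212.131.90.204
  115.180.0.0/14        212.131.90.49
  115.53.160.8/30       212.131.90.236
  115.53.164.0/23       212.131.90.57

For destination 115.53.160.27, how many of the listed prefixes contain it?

1

Prefixes containing 115.53.160.27:
  115.48.0.0/13 (115.48.0.0 - 115.55.255.255)
Total matching entries: 1.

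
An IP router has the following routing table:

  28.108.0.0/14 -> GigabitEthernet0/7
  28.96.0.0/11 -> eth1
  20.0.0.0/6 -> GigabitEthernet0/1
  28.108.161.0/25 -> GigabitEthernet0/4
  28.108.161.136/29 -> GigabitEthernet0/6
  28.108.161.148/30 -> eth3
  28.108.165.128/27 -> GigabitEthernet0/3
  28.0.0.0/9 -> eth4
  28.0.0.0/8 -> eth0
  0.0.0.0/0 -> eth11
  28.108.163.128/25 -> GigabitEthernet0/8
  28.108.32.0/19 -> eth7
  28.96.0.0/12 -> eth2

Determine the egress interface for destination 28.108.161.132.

GigabitEthernet0/7

Routes whose prefix contains 28.108.161.132:
  0.0.0.0/0 (default, matches everything) -> eth11
  28.0.0.0/8 (28.0.0.0 - 28.255.255.255) -> eth0
  28.0.0.0/9 (28.0.0.0 - 28.127.255.255) -> eth4
  28.96.0.0/11 (28.96.0.0 - 28.127.255.255) -> eth1
  28.96.0.0/12 (28.96.0.0 - 28.111.255.255) -> eth2
  28.108.0.0/14 (28.108.0.0 - 28.111.255.255) -> GigabitEthernet0/7
More-specific entries that do NOT match:
  28.108.161.148/30 (28.108.161.148 - 28.108.161.151) does not contain 28.108.161.132
  28.108.161.136/29 (28.108.161.136 - 28.108.161.143) does not contain 28.108.161.132
  28.108.165.128/27 (28.108.165.128 - 28.108.165.159) does not contain 28.108.161.132
  28.108.161.0/25 (28.108.161.0 - 28.108.161.127) does not contain 28.108.161.132
  28.108.163.128/25 (28.108.163.128 - 28.108.163.255) does not contain 28.108.161.132
  28.108.32.0/19 (28.108.32.0 - 28.108.63.255) does not contain 28.108.161.132
Longest matching prefix is /14 -> interface GigabitEthernet0/7.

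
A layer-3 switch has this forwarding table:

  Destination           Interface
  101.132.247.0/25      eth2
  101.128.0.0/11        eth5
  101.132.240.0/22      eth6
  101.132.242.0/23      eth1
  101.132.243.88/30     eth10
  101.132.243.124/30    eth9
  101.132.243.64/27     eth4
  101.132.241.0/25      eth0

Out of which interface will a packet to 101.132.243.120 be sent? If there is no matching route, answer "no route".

eth1

Routes whose prefix contains 101.132.243.120:
  101.128.0.0/11 (101.128.0.0 - 101.159.255.255) -> eth5
  101.132.240.0/22 (101.132.240.0 - 101.132.243.255) -> eth6
  101.132.242.0/23 (101.132.242.0 - 101.132.243.255) -> eth1
More-specific entries that do NOT match:
  101.132.243.88/30 (101.132.243.88 - 101.132.243.91) does not contain 101.132.243.120
  101.132.243.124/30 (101.132.243.124 - 101.132.243.127) does not contain 101.132.243.120
  101.132.243.64/27 (101.132.243.64 - 101.132.243.95) does not contain 101.132.243.120
  101.132.247.0/25 (101.132.247.0 - 101.132.247.127) does not contain 101.132.243.120
  101.132.241.0/25 (101.132.241.0 - 101.132.241.127) does not contain 101.132.243.120
Longest matching prefix is /23 -> interface eth1.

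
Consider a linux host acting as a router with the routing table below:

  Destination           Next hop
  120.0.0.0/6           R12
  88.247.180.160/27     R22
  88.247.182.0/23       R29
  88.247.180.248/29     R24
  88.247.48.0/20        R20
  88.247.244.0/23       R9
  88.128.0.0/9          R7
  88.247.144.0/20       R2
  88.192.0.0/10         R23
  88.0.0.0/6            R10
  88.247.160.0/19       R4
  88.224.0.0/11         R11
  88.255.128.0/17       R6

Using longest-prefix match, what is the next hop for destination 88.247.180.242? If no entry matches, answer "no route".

R4

Routes whose prefix contains 88.247.180.242:
  88.0.0.0/6 (88.0.0.0 - 91.255.255.255) -> R10
  88.128.0.0/9 (88.128.0.0 - 88.255.255.255) -> R7
  88.192.0.0/10 (88.192.0.0 - 88.255.255.255) -> R23
  88.224.0.0/11 (88.224.0.0 - 88.255.255.255) -> R11
  88.247.160.0/19 (88.247.160.0 - 88.247.191.255) -> R4
More-specific entries that do NOT match:
  88.247.180.248/29 (88.247.180.248 - 88.247.180.255) does not contain 88.247.180.242
  88.247.180.160/27 (88.247.180.160 - 88.247.180.191) does not contain 88.247.180.242
  88.247.182.0/23 (88.247.182.0 - 88.247.183.255) does not contain 88.247.180.242
  88.247.244.0/23 (88.247.244.0 - 88.247.245.255) does not contain 88.247.180.242
  88.247.48.0/20 (88.247.48.0 - 88.247.63.255) does not contain 88.247.180.242
  88.247.144.0/20 (88.247.144.0 - 88.247.159.255) does not contain 88.247.180.242
Longest matching prefix is /19 -> next hop R4.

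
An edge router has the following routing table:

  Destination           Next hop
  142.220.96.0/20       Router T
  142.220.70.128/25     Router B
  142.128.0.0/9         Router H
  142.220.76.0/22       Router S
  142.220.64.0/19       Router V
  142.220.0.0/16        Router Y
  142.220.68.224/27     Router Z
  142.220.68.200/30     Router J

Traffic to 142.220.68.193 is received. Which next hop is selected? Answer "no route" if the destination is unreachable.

Routes whose prefix contains 142.220.68.193:
  142.128.0.0/9 (142.128.0.0 - 142.255.255.255) -> Router H
  142.220.0.0/16 (142.220.0.0 - 142.220.255.255) -> Router Y
  142.220.64.0/19 (142.220.64.0 - 142.220.95.255) -> Router V
More-specific entries that do NOT match:
  142.220.68.200/30 (142.220.68.200 - 142.220.68.203) does not contain 142.220.68.193
  142.220.68.224/27 (142.220.68.224 - 142.220.68.255) does not contain 142.220.68.193
  142.220.70.128/25 (142.220.70.128 - 142.220.70.255) does not contain 142.220.68.193
  142.220.76.0/22 (142.220.76.0 - 142.220.79.255) does not contain 142.220.68.193
  142.220.96.0/20 (142.220.96.0 - 142.220.111.255) does not contain 142.220.68.193
Longest matching prefix is /19 -> next hop Router V.

Router V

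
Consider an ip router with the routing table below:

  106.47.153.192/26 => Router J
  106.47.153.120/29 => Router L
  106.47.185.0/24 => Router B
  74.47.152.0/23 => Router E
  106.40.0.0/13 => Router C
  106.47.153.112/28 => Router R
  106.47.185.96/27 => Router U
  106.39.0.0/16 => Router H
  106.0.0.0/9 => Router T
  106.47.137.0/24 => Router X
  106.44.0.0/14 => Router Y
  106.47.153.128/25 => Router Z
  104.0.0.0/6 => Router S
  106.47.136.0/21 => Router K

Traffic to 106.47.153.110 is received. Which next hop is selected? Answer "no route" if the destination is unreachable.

Routes whose prefix contains 106.47.153.110:
  104.0.0.0/6 (104.0.0.0 - 107.255.255.255) -> Router S
  106.0.0.0/9 (106.0.0.0 - 106.127.255.255) -> Router T
  106.40.0.0/13 (106.40.0.0 - 106.47.255.255) -> Router C
  106.44.0.0/14 (106.44.0.0 - 106.47.255.255) -> Router Y
More-specific entries that do NOT match:
  106.47.153.120/29 (106.47.153.120 - 106.47.153.127) does not contain 106.47.153.110
  106.47.153.112/28 (106.47.153.112 - 106.47.153.127) does not contain 106.47.153.110
  106.47.185.96/27 (106.47.185.96 - 106.47.185.127) does not contain 106.47.153.110
  106.47.153.192/26 (106.47.153.192 - 106.47.153.255) does not contain 106.47.153.110
  106.47.153.128/25 (106.47.153.128 - 106.47.153.255) does not contain 106.47.153.110
  106.47.185.0/24 (106.47.185.0 - 106.47.185.255) does not contain 106.47.153.110
  106.47.137.0/24 (106.47.137.0 - 106.47.137.255) does not contain 106.47.153.110
  74.47.152.0/23 (74.47.152.0 - 74.47.153.255) does not contain 106.47.153.110
  106.47.136.0/21 (106.47.136.0 - 106.47.143.255) does not contain 106.47.153.110
  106.39.0.0/16 (106.39.0.0 - 106.39.255.255) does not contain 106.47.153.110
Longest matching prefix is /14 -> next hop Router Y.

Router Y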